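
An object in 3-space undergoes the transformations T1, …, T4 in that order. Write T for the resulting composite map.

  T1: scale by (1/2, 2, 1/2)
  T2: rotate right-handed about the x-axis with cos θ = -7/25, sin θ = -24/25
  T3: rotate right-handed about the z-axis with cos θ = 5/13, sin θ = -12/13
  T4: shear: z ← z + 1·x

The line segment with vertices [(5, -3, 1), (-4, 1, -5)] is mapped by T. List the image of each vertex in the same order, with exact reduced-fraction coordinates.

image vertices: (1921/650, -96/65, 2787/325), (-1138/325, 46/65, -3069/650)

T1 scale by (1/2, 2, 1/2): (5, -3, 1) → (5/2, -6, 1/2); (-4, 1, -5) → (-2, 2, -5/2)
T2 rotate right-handed about the x-axis with cos θ = -7/25, sin θ = -24/25: (5/2, -6, 1/2) → (5/2, 54/25, 281/50); (-2, 2, -5/2) → (-2, -74/25, -61/50)
T3 rotate right-handed about the z-axis with cos θ = 5/13, sin θ = -12/13: (5/2, 54/25, 281/50) → (1921/650, -96/65, 281/50); (-2, -74/25, -61/50) → (-1138/325, 46/65, -61/50)
T4 shear: z ← z + 1·x: (1921/650, -96/65, 281/50) → (1921/650, -96/65, 2787/325); (-1138/325, 46/65, -61/50) → (-1138/325, 46/65, -3069/650)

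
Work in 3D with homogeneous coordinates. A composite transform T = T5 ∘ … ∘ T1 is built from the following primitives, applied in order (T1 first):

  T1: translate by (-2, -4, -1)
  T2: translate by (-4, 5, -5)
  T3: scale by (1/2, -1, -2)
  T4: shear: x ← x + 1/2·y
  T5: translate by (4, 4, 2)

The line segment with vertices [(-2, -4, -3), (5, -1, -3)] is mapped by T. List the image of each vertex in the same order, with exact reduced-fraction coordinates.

T1 translate by (-2, -4, -1): (-2, -4, -3) → (-4, -8, -4); (5, -1, -3) → (3, -5, -4)
T2 translate by (-4, 5, -5): (-4, -8, -4) → (-8, -3, -9); (3, -5, -4) → (-1, 0, -9)
T3 scale by (1/2, -1, -2): (-8, -3, -9) → (-4, 3, 18); (-1, 0, -9) → (-1/2, 0, 18)
T4 shear: x ← x + 1/2·y: (-4, 3, 18) → (-5/2, 3, 18); (-1/2, 0, 18) → (-1/2, 0, 18)
T5 translate by (4, 4, 2): (-5/2, 3, 18) → (3/2, 7, 20); (-1/2, 0, 18) → (7/2, 4, 20)

image vertices: (3/2, 7, 20), (7/2, 4, 20)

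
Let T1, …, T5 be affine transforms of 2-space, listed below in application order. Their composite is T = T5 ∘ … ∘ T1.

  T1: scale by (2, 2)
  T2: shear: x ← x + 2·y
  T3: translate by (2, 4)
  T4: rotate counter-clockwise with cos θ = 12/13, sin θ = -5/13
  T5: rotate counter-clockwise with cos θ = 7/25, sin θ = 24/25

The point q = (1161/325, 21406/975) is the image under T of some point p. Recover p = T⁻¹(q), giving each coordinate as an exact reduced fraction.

p = (5/3, 7/2)

T1 = [2 0 0; 0 2 0; 0 0 1]
T2·T1 = [2 4 0; 0 2 0; 0 0 1]
T3·…·T1 = [2 4 2; 0 2 4; 0 0 1]
T4·…·T1 = [24/13 58/13 44/13; -10/13 4/13 38/13; 0 0 1]
T5·…·T1 = [408/325 62/65 -604/325; 506/325 284/65 1322/325; 0 0 1]
det M = 4; M⁻¹ = [71/65 -31/130 3; -253/650 102/325 -2; 0 0 1]
M⁻¹ · (1161/325, 21406/975)ᵀ = (5/3, 7/2)ᵀ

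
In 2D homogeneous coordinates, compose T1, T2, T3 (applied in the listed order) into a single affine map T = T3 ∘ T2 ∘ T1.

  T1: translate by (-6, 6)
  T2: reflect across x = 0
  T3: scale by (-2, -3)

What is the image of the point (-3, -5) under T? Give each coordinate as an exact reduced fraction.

T(p) = (-18, -3)

T1 translate by (-6, 6): (-3, -5) → (-9, 1)
T2 reflect across x = 0: (-9, 1) → (9, 1)
T3 scale by (-2, -3): (9, 1) → (-18, -3)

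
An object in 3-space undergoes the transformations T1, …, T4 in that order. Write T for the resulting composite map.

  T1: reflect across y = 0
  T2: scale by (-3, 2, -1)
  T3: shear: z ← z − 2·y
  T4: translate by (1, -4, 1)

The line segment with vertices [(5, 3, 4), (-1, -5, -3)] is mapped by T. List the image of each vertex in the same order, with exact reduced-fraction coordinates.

T1 reflect across y = 0: (5, 3, 4) → (5, -3, 4); (-1, -5, -3) → (-1, 5, -3)
T2 scale by (-3, 2, -1): (5, -3, 4) → (-15, -6, -4); (-1, 5, -3) → (3, 10, 3)
T3 shear: z ← z − 2·y: (-15, -6, -4) → (-15, -6, 8); (3, 10, 3) → (3, 10, -17)
T4 translate by (1, -4, 1): (-15, -6, 8) → (-14, -10, 9); (3, 10, -17) → (4, 6, -16)

image vertices: (-14, -10, 9), (4, 6, -16)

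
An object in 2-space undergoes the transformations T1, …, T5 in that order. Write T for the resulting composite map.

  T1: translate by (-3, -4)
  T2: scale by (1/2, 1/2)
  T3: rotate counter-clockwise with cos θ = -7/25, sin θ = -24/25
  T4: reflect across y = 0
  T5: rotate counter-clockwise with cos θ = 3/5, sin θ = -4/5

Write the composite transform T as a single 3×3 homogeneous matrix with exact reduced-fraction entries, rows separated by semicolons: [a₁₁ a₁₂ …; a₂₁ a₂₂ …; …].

T1 = [1 0 -3; 0 1 -4; 0 0 1]
T2·T1 = [1/2 0 -3/2; 0 1/2 -2; 0 0 1]
T3·…·T1 = [-7/50 12/25 -3/2; -12/25 -7/50 2; 0 0 1]
T4·…·T1 = [-7/50 12/25 -3/2; 12/25 7/50 -2; 0 0 1]
T5·…·T1 = [3/10 2/5 -5/2; 2/5 -3/10 0; 0 0 1]

T = [3/10 2/5 -5/2; 2/5 -3/10 0; 0 0 1]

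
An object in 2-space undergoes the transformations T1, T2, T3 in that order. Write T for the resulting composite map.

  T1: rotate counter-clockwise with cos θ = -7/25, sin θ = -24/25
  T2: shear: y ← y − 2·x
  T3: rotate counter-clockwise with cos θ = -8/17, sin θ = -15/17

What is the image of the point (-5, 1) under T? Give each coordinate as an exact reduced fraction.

T1 rotate counter-clockwise with cos θ = -7/25, sin θ = -24/25: (-5, 1) → (59/25, 113/25)
T2 shear: y ← y − 2·x: (59/25, 113/25) → (59/25, -1/5)
T3 rotate counter-clockwise with cos θ = -8/17, sin θ = -15/17: (59/25, -1/5) → (-547/425, -169/85)

T(p) = (-547/425, -169/85)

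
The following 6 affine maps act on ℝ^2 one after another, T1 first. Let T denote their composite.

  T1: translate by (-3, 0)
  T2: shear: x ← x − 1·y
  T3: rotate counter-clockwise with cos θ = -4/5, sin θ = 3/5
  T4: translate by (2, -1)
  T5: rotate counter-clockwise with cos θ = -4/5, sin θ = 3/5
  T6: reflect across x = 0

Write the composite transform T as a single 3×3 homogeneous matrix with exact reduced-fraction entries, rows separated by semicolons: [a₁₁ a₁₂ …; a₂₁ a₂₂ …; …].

T1 = [1 0 -3; 0 1 0; 0 0 1]
T2·T1 = [1 -1 -3; 0 1 0; 0 0 1]
T3·…·T1 = [-4/5 1/5 12/5; 3/5 -7/5 -9/5; 0 0 1]
T4·…·T1 = [-4/5 1/5 22/5; 3/5 -7/5 -14/5; 0 0 1]
T5·…·T1 = [7/25 17/25 -46/25; -24/25 31/25 122/25; 0 0 1]
T6·…·T1 = [-7/25 -17/25 46/25; -24/25 31/25 122/25; 0 0 1]

T = [-7/25 -17/25 46/25; -24/25 31/25 122/25; 0 0 1]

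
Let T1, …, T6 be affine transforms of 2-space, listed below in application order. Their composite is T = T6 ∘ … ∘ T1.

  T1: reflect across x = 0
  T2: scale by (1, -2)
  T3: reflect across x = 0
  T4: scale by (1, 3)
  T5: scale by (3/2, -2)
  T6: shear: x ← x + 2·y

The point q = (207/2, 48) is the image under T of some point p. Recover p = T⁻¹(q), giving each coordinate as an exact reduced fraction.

T1 = [-1 0 0; 0 1 0; 0 0 1]
T2·T1 = [-1 0 0; 0 -2 0; 0 0 1]
T3·…·T1 = [1 0 0; 0 -2 0; 0 0 1]
T4·…·T1 = [1 0 0; 0 -6 0; 0 0 1]
T5·…·T1 = [3/2 0 0; 0 12 0; 0 0 1]
T6·…·T1 = [3/2 24 0; 0 12 0; 0 0 1]
det M = 18; M⁻¹ = [2/3 -4/3 0; 0 1/12 0; 0 0 1]
M⁻¹ · (207/2, 48)ᵀ = (5, 4)ᵀ

p = (5, 4)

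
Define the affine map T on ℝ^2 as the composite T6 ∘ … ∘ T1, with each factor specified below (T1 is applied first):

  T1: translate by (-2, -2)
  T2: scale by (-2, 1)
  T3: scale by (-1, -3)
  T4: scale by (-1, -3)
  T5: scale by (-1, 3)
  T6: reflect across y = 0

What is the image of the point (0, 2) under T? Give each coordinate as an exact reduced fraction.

T1 translate by (-2, -2): (0, 2) → (-2, 0)
T2 scale by (-2, 1): (-2, 0) → (4, 0)
T3 scale by (-1, -3): (4, 0) → (-4, 0)
T4 scale by (-1, -3): (-4, 0) → (4, 0)
T5 scale by (-1, 3): (4, 0) → (-4, 0)
T6 reflect across y = 0: (-4, 0) → (-4, 0)

T(p) = (-4, 0)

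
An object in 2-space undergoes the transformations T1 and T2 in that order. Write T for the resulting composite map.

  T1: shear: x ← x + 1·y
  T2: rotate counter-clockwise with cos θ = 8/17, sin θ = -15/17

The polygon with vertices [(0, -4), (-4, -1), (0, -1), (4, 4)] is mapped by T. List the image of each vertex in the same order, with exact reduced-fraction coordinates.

image vertices: (-92/17, 28/17), (-55/17, 67/17), (-23/17, 7/17), (124/17, -88/17)

T1 shear: x ← x + 1·y: (0, -4) → (-4, -4); (-4, -1) → (-5, -1); (0, -1) → (-1, -1); (4, 4) → (8, 4)
T2 rotate counter-clockwise with cos θ = 8/17, sin θ = -15/17: (-4, -4) → (-92/17, 28/17); (-5, -1) → (-55/17, 67/17); (-1, -1) → (-23/17, 7/17); (8, 4) → (124/17, -88/17)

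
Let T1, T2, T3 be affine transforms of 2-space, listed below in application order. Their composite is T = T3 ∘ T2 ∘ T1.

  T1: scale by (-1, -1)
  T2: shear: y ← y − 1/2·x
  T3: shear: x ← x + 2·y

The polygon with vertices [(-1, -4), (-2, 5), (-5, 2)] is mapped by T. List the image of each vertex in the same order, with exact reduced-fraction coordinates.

T1 scale by (-1, -1): (-1, -4) → (1, 4); (-2, 5) → (2, -5); (-5, 2) → (5, -2)
T2 shear: y ← y − 1/2·x: (1, 4) → (1, 7/2); (2, -5) → (2, -6); (5, -2) → (5, -9/2)
T3 shear: x ← x + 2·y: (1, 7/2) → (8, 7/2); (2, -6) → (-10, -6); (5, -9/2) → (-4, -9/2)

image vertices: (8, 7/2), (-10, -6), (-4, -9/2)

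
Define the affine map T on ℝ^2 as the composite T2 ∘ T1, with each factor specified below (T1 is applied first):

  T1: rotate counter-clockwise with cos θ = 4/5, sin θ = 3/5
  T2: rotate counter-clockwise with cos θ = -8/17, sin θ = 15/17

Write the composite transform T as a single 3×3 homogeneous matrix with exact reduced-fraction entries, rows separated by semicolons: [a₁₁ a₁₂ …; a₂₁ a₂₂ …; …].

T = [-77/85 -36/85 0; 36/85 -77/85 0; 0 0 1]

T1 = [4/5 -3/5 0; 3/5 4/5 0; 0 0 1]
T2·T1 = [-77/85 -36/85 0; 36/85 -77/85 0; 0 0 1]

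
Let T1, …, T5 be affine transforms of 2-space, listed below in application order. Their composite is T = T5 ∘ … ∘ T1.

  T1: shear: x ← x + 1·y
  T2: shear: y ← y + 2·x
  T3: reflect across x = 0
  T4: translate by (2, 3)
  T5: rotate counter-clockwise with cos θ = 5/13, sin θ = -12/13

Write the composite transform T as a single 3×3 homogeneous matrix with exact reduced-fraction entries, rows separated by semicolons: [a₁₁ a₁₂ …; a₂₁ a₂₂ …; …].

T = [19/13 31/13 46/13; 22/13 27/13 -9/13; 0 0 1]

T1 = [1 1 0; 0 1 0; 0 0 1]
T2·T1 = [1 1 0; 2 3 0; 0 0 1]
T3·…·T1 = [-1 -1 0; 2 3 0; 0 0 1]
T4·…·T1 = [-1 -1 2; 2 3 3; 0 0 1]
T5·…·T1 = [19/13 31/13 46/13; 22/13 27/13 -9/13; 0 0 1]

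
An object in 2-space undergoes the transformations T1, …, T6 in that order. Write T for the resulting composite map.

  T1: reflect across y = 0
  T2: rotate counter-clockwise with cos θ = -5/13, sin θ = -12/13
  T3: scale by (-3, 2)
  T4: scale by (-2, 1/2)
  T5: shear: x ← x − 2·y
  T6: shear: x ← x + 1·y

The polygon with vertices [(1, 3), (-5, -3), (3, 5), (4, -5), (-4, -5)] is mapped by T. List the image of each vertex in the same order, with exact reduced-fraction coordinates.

image vertices: (-249/13, 3/13), (321/13, 45/13), (-439/13, -11/13), (313/13, -73/13), (457/13, 23/13)

T1 reflect across y = 0: (1, 3) → (1, -3); (-5, -3) → (-5, 3); (3, 5) → (3, -5); (4, -5) → (4, 5); (-4, -5) → (-4, 5)
T2 rotate counter-clockwise with cos θ = -5/13, sin θ = -12/13: (1, -3) → (-41/13, 3/13); (-5, 3) → (61/13, 45/13); (3, -5) → (-75/13, -11/13); (4, 5) → (40/13, -73/13); (-4, 5) → (80/13, 23/13)
T3 scale by (-3, 2): (-41/13, 3/13) → (123/13, 6/13); (61/13, 45/13) → (-183/13, 90/13); (-75/13, -11/13) → (225/13, -22/13); (40/13, -73/13) → (-120/13, -146/13); (80/13, 23/13) → (-240/13, 46/13)
T4 scale by (-2, 1/2): (123/13, 6/13) → (-246/13, 3/13); (-183/13, 90/13) → (366/13, 45/13); (225/13, -22/13) → (-450/13, -11/13); (-120/13, -146/13) → (240/13, -73/13); (-240/13, 46/13) → (480/13, 23/13)
T5 shear: x ← x − 2·y: (-246/13, 3/13) → (-252/13, 3/13); (366/13, 45/13) → (276/13, 45/13); (-450/13, -11/13) → (-428/13, -11/13); (240/13, -73/13) → (386/13, -73/13); (480/13, 23/13) → (434/13, 23/13)
T6 shear: x ← x + 1·y: (-252/13, 3/13) → (-249/13, 3/13); (276/13, 45/13) → (321/13, 45/13); (-428/13, -11/13) → (-439/13, -11/13); (386/13, -73/13) → (313/13, -73/13); (434/13, 23/13) → (457/13, 23/13)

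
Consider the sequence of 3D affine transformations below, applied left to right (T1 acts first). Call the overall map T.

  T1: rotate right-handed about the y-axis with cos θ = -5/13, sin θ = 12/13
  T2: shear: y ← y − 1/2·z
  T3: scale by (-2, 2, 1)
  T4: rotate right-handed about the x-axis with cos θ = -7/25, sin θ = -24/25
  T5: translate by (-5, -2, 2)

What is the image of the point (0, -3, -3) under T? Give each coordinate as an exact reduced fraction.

T1 rotate right-handed about the y-axis with cos θ = -5/13, sin θ = 12/13: (0, -3, -3) → (-36/13, -3, 15/13)
T2 shear: y ← y − 1/2·z: (-36/13, -3, 15/13) → (-36/13, -93/26, 15/13)
T3 scale by (-2, 2, 1): (-36/13, -93/26, 15/13) → (72/13, -93/13, 15/13)
T4 rotate right-handed about the x-axis with cos θ = -7/25, sin θ = -24/25: (72/13, -93/13, 15/13) → (72/13, 1011/325, 2127/325)
T5 translate by (-5, -2, 2): (72/13, 1011/325, 2127/325) → (7/13, 361/325, 2777/325)

T(p) = (7/13, 361/325, 2777/325)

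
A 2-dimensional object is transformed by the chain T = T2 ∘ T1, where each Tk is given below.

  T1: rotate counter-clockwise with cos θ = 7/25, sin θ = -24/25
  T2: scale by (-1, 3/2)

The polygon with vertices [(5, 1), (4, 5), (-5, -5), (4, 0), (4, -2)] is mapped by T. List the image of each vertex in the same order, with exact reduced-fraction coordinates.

T1 rotate counter-clockwise with cos θ = 7/25, sin θ = -24/25: (5, 1) → (59/25, -113/25); (4, 5) → (148/25, -61/25); (-5, -5) → (-31/5, 17/5); (4, 0) → (28/25, -96/25); (4, -2) → (-4/5, -22/5)
T2 scale by (-1, 3/2): (59/25, -113/25) → (-59/25, -339/50); (148/25, -61/25) → (-148/25, -183/50); (-31/5, 17/5) → (31/5, 51/10); (28/25, -96/25) → (-28/25, -144/25); (-4/5, -22/5) → (4/5, -33/5)

image vertices: (-59/25, -339/50), (-148/25, -183/50), (31/5, 51/10), (-28/25, -144/25), (4/5, -33/5)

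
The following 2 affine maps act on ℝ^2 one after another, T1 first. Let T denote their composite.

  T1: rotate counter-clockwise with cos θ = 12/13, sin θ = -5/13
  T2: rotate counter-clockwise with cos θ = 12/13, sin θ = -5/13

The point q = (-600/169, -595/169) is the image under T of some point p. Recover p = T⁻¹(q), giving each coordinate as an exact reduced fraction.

T1 = [12/13 5/13 0; -5/13 12/13 0; 0 0 1]
T2·T1 = [119/169 120/169 0; -120/169 119/169 0; 0 0 1]
det M = 1; M⁻¹ = [119/169 -120/169 0; 120/169 119/169 0; 0 0 1]
M⁻¹ · (-600/169, -595/169)ᵀ = (0, -5)ᵀ

p = (0, -5)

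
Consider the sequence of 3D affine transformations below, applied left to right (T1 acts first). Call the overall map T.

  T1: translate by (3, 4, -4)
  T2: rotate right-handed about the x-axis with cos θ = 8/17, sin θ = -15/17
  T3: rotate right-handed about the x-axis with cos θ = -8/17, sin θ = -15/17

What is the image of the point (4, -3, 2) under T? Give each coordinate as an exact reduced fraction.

T1 translate by (3, 4, -4): (4, -3, 2) → (7, 1, -2)
T2 rotate right-handed about the x-axis with cos θ = 8/17, sin θ = -15/17: (7, 1, -2) → (7, -22/17, -31/17)
T3 rotate right-handed about the x-axis with cos θ = -8/17, sin θ = -15/17: (7, -22/17, -31/17) → (7, -1, 2)

T(p) = (7, -1, 2)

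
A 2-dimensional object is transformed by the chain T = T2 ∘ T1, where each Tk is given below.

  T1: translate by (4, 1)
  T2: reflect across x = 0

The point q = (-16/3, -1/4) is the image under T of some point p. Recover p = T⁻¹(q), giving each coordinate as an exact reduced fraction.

T1 = [1 0 4; 0 1 1; 0 0 1]
T2·T1 = [-1 0 -4; 0 1 1; 0 0 1]
det M = -1; M⁻¹ = [-1 0 -4; 0 1 -1; 0 0 1]
M⁻¹ · (-16/3, -1/4)ᵀ = (4/3, -5/4)ᵀ

p = (4/3, -5/4)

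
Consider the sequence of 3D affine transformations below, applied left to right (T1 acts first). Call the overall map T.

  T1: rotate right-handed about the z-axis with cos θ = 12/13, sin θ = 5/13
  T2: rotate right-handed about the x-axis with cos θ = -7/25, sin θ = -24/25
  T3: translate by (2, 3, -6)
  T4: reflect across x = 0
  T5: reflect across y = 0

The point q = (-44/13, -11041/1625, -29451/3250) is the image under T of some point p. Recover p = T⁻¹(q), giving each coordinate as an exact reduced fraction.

p = (2, 6/5, 9/2)

T1 = [12/13 -5/13 0 0; 5/13 12/13 0 0; 0 0 1 0; 0 0 0 1]
T2·T1 = [12/13 -5/13 0 0; -7/65 -84/325 24/25 0; -24/65 -288/325 -7/25 0; 0 0 0 1]
T3·…·T1 = [12/13 -5/13 0 2; -7/65 -84/325 24/25 3; -24/65 -288/325 -7/25 -6; 0 0 0 1]
T4·…·T1 = [-12/13 5/13 0 -2; -7/65 -84/325 24/25 3; -24/65 -288/325 -7/25 -6; 0 0 0 1]
T5·…·T1 = [-12/13 5/13 0 -2; 7/65 84/325 -24/25 -3; -24/65 -288/325 -7/25 -6; 0 0 0 1]
det M = 1; M⁻¹ = [-12/13 7/65 -24/65 -243/65; 5/13 84/325 -288/325 -1226/325; 0 -24/25 -7/25 -114/25; 0 0 0 1]
M⁻¹ · (-44/13, -11041/1625, -29451/3250)ᵀ = (2, 6/5, 9/2)ᵀ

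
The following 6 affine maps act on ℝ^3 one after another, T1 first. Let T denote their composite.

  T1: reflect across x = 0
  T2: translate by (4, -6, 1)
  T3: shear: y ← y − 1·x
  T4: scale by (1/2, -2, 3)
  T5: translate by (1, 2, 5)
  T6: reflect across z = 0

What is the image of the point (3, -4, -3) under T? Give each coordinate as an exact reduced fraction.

T(p) = (3/2, 24, 1)

T1 reflect across x = 0: (3, -4, -3) → (-3, -4, -3)
T2 translate by (4, -6, 1): (-3, -4, -3) → (1, -10, -2)
T3 shear: y ← y − 1·x: (1, -10, -2) → (1, -11, -2)
T4 scale by (1/2, -2, 3): (1, -11, -2) → (1/2, 22, -6)
T5 translate by (1, 2, 5): (1/2, 22, -6) → (3/2, 24, -1)
T6 reflect across z = 0: (3/2, 24, -1) → (3/2, 24, 1)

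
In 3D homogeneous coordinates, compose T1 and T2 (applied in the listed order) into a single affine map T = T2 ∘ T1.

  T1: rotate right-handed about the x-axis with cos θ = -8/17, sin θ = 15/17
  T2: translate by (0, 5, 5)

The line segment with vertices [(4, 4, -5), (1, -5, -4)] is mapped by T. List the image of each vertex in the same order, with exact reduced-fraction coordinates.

image vertices: (4, 128/17, 185/17), (1, 185/17, 42/17)

T1 rotate right-handed about the x-axis with cos θ = -8/17, sin θ = 15/17: (4, 4, -5) → (4, 43/17, 100/17); (1, -5, -4) → (1, 100/17, -43/17)
T2 translate by (0, 5, 5): (4, 43/17, 100/17) → (4, 128/17, 185/17); (1, 100/17, -43/17) → (1, 185/17, 42/17)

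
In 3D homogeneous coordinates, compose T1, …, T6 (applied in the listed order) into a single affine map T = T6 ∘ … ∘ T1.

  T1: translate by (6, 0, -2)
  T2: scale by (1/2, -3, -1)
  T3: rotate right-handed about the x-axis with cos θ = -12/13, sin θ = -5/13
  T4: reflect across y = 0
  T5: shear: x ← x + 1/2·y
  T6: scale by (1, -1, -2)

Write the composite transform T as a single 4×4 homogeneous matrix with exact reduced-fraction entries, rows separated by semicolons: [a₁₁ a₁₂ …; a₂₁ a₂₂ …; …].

T1 = [1 0 0 6; 0 1 0 0; 0 0 1 -2; 0 0 0 1]
T2·T1 = [1/2 0 0 3; 0 -3 0 0; 0 0 -1 2; 0 0 0 1]
T3·…·T1 = [1/2 0 0 3; 0 36/13 -5/13 10/13; 0 15/13 12/13 -24/13; 0 0 0 1]
T4·…·T1 = [1/2 0 0 3; 0 -36/13 5/13 -10/13; 0 15/13 12/13 -24/13; 0 0 0 1]
T5·…·T1 = [1/2 -18/13 5/26 34/13; 0 -36/13 5/13 -10/13; 0 15/13 12/13 -24/13; 0 0 0 1]
T6·…·T1 = [1/2 -18/13 5/26 34/13; 0 36/13 -5/13 10/13; 0 -30/13 -24/13 48/13; 0 0 0 1]

T = [1/2 -18/13 5/26 34/13; 0 36/13 -5/13 10/13; 0 -30/13 -24/13 48/13; 0 0 0 1]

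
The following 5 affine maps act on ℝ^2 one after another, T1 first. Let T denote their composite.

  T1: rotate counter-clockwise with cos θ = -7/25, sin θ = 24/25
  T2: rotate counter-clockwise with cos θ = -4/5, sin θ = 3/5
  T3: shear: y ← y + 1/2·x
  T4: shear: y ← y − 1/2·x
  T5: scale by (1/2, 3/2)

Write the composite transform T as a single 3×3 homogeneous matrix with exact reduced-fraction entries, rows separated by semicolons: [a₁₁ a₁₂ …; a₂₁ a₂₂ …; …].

T1 = [-7/25 -24/25 0; 24/25 -7/25 0; 0 0 1]
T2·T1 = [-44/125 117/125 0; -117/125 -44/125 0; 0 0 1]
T3·…·T1 = [-44/125 117/125 0; -139/125 29/250 0; 0 0 1]
T4·…·T1 = [-44/125 117/125 0; -117/125 -44/125 0; 0 0 1]
T5·…·T1 = [-22/125 117/250 0; -351/250 -66/125 0; 0 0 1]

T = [-22/125 117/250 0; -351/250 -66/125 0; 0 0 1]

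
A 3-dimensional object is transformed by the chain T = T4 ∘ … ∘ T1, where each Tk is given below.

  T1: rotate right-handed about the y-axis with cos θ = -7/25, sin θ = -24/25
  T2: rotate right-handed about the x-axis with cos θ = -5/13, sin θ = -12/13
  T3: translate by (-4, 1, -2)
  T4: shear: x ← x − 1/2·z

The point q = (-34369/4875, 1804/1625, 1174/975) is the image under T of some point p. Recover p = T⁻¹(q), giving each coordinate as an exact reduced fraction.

T1 = [-7/25 0 -24/25 0; 0 1 0 0; 24/25 0 -7/25 0; 0 0 0 1]
T2·T1 = [-7/25 0 -24/25 0; 288/325 -5/13 -84/325 0; -24/65 -12/13 7/65 0; 0 0 0 1]
T3·…·T1 = [-7/25 0 -24/25 -4; 288/325 -5/13 -84/325 1; -24/65 -12/13 7/65 -2; 0 0 0 1]
T4·…·T1 = [-31/325 6/13 -659/650 -3; 288/325 -5/13 -84/325 1; -24/65 -12/13 7/65 -2; 0 0 0 1]
det M = 1; M⁻¹ = [-7/25 288/325 -331/650 -892/325; 0 -5/13 -12/13 -19/13; -24/25 -84/325 -121/325 -1094/325; 0 0 0 1]
M⁻¹ · (-34369/4875, 1804/1625, 1174/975)ᵀ = (-2/5, -3, 8/3)ᵀ

p = (-2/5, -3, 8/3)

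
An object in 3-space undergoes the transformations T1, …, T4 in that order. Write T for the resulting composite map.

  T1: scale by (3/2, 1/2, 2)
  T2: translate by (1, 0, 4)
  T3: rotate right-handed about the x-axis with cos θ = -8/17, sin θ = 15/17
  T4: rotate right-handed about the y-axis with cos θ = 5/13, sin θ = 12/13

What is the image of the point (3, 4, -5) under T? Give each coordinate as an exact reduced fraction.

T1 scale by (3/2, 1/2, 2): (3, 4, -5) → (9/2, 2, -10)
T2 translate by (1, 0, 4): (9/2, 2, -10) → (11/2, 2, -6)
T3 rotate right-handed about the x-axis with cos θ = -8/17, sin θ = 15/17: (11/2, 2, -6) → (11/2, 74/17, 78/17)
T4 rotate right-handed about the y-axis with cos θ = 5/13, sin θ = 12/13: (11/2, 74/17, 78/17) → (2807/442, 74/17, -732/221)

T(p) = (2807/442, 74/17, -732/221)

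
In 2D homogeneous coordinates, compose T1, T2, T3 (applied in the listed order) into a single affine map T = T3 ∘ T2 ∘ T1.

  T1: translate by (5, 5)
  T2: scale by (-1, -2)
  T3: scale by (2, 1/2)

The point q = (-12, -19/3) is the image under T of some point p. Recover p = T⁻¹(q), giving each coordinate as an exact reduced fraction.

p = (1, 4/3)

T1 = [1 0 5; 0 1 5; 0 0 1]
T2·T1 = [-1 0 -5; 0 -2 -10; 0 0 1]
T3·…·T1 = [-2 0 -10; 0 -1 -5; 0 0 1]
det M = 2; M⁻¹ = [-1/2 0 -5; 0 -1 -5; 0 0 1]
M⁻¹ · (-12, -19/3)ᵀ = (1, 4/3)ᵀ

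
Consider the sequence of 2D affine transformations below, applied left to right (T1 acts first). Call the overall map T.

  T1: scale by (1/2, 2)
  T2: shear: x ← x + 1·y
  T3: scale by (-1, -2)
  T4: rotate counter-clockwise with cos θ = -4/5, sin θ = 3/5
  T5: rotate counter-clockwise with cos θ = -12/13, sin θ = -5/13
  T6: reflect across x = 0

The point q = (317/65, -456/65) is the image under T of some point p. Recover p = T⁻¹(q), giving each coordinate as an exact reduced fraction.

p = (-2, 2)

T1 = [1/2 0 0; 0 2 0; 0 0 1]
T2·T1 = [1/2 2 0; 0 2 0; 0 0 1]
T3·…·T1 = [-1/2 -2 0; 0 -4 0; 0 0 1]
T4·…·T1 = [2/5 4 0; -3/10 2 0; 0 0 1]
T5·…·T1 = [-63/130 -38/13 0; 8/65 -44/13 0; 0 0 1]
T6·…·T1 = [63/130 38/13 0; 8/65 -44/13 0; 0 0 1]
det M = -2; M⁻¹ = [22/13 19/13 0; 4/65 -63/260 0; 0 0 1]
M⁻¹ · (317/65, -456/65)ᵀ = (-2, 2)ᵀ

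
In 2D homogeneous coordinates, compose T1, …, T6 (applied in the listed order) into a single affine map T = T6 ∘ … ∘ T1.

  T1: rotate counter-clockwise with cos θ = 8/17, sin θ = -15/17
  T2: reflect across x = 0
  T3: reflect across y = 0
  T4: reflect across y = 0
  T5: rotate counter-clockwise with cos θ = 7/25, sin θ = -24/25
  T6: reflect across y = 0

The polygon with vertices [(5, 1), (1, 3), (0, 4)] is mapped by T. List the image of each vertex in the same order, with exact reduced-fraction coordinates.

T1 rotate counter-clockwise with cos θ = 8/17, sin θ = -15/17: (5, 1) → (55/17, -67/17); (1, 3) → (53/17, 9/17); (0, 4) → (60/17, 32/17)
T2 reflect across x = 0: (55/17, -67/17) → (-55/17, -67/17); (53/17, 9/17) → (-53/17, 9/17); (60/17, 32/17) → (-60/17, 32/17)
T3 reflect across y = 0: (-55/17, -67/17) → (-55/17, 67/17); (-53/17, 9/17) → (-53/17, -9/17); (-60/17, 32/17) → (-60/17, -32/17)
T4 reflect across y = 0: (-55/17, 67/17) → (-55/17, -67/17); (-53/17, -9/17) → (-53/17, 9/17); (-60/17, -32/17) → (-60/17, 32/17)
T5 rotate counter-clockwise with cos θ = 7/25, sin θ = -24/25: (-55/17, -67/17) → (-1993/425, 851/425); (-53/17, 9/17) → (-31/85, 267/85); (-60/17, 32/17) → (348/425, 1664/425)
T6 reflect across y = 0: (-1993/425, 851/425) → (-1993/425, -851/425); (-31/85, 267/85) → (-31/85, -267/85); (348/425, 1664/425) → (348/425, -1664/425)

image vertices: (-1993/425, -851/425), (-31/85, -267/85), (348/425, -1664/425)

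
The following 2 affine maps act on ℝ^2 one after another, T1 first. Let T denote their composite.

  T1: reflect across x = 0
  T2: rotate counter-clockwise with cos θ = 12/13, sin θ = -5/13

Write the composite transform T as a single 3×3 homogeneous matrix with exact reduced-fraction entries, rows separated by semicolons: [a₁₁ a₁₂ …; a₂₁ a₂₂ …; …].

T = [-12/13 5/13 0; 5/13 12/13 0; 0 0 1]

T1 = [-1 0 0; 0 1 0; 0 0 1]
T2·T1 = [-12/13 5/13 0; 5/13 12/13 0; 0 0 1]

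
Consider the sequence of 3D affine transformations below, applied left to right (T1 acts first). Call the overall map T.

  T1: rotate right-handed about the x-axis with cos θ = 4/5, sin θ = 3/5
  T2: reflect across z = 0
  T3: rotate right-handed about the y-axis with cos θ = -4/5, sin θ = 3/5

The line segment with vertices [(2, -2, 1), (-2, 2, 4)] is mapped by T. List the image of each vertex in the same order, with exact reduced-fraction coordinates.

T1 rotate right-handed about the x-axis with cos θ = 4/5, sin θ = 3/5: (2, -2, 1) → (2, -11/5, -2/5); (-2, 2, 4) → (-2, -4/5, 22/5)
T2 reflect across z = 0: (2, -11/5, -2/5) → (2, -11/5, 2/5); (-2, -4/5, 22/5) → (-2, -4/5, -22/5)
T3 rotate right-handed about the y-axis with cos θ = -4/5, sin θ = 3/5: (2, -11/5, 2/5) → (-34/25, -11/5, -38/25); (-2, -4/5, -22/5) → (-26/25, -4/5, 118/25)

image vertices: (-34/25, -11/5, -38/25), (-26/25, -4/5, 118/25)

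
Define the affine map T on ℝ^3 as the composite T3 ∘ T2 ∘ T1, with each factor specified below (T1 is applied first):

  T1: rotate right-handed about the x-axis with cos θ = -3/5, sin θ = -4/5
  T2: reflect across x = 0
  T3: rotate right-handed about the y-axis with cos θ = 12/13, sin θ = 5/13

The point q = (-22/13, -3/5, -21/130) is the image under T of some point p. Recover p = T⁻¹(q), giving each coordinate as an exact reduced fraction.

T1 = [1 0 0 0; 0 -3/5 4/5 0; 0 -4/5 -3/5 0; 0 0 0 1]
T2·T1 = [-1 0 0 0; 0 -3/5 4/5 0; 0 -4/5 -3/5 0; 0 0 0 1]
T3·…·T1 = [-12/13 -4/13 -3/13 0; 0 -3/5 4/5 0; 5/13 -48/65 -36/65 0; 0 0 0 1]
det M = -1; M⁻¹ = [-12/13 0 5/13 0; -4/13 -3/5 -48/65 0; -3/13 4/5 -36/65 0; 0 0 0 1]
M⁻¹ · (-22/13, -3/5, -21/130)ᵀ = (3/2, 1, 0)ᵀ

p = (3/2, 1, 0)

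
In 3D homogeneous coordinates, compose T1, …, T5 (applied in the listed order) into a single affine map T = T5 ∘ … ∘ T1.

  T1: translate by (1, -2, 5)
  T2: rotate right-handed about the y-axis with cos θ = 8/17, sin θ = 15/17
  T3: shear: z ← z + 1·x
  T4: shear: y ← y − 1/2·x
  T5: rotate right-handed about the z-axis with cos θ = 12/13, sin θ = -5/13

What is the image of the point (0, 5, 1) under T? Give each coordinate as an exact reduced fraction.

T1 translate by (1, -2, 5): (0, 5, 1) → (1, 3, 6)
T2 rotate right-handed about the y-axis with cos θ = 8/17, sin θ = 15/17: (1, 3, 6) → (98/17, 3, 33/17)
T3 shear: z ← z + 1·x: (98/17, 3, 33/17) → (98/17, 3, 131/17)
T4 shear: y ← y − 1/2·x: (98/17, 3, 131/17) → (98/17, 2/17, 131/17)
T5 rotate right-handed about the z-axis with cos θ = 12/13, sin θ = -5/13: (98/17, 2/17, 131/17) → (1186/221, -466/221, 131/17)

T(p) = (1186/221, -466/221, 131/17)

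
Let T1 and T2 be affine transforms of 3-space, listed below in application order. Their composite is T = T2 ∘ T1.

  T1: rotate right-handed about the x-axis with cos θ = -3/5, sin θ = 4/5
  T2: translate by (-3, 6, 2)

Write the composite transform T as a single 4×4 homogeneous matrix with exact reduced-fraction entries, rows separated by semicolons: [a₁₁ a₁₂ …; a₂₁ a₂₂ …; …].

T1 = [1 0 0 0; 0 -3/5 -4/5 0; 0 4/5 -3/5 0; 0 0 0 1]
T2·T1 = [1 0 0 -3; 0 -3/5 -4/5 6; 0 4/5 -3/5 2; 0 0 0 1]

T = [1 0 0 -3; 0 -3/5 -4/5 6; 0 4/5 -3/5 2; 0 0 0 1]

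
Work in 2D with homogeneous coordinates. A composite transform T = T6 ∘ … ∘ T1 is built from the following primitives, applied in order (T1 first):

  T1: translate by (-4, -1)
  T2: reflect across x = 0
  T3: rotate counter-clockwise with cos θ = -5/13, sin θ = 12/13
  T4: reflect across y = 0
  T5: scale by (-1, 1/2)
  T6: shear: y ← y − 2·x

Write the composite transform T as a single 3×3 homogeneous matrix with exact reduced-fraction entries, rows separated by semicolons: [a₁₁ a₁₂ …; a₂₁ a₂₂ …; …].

T1 = [1 0 -4; 0 1 -1; 0 0 1]
T2·T1 = [-1 0 4; 0 1 -1; 0 0 1]
T3·…·T1 = [5/13 -12/13 -8/13; -12/13 -5/13 53/13; 0 0 1]
T4·…·T1 = [5/13 -12/13 -8/13; 12/13 5/13 -53/13; 0 0 1]
T5·…·T1 = [-5/13 12/13 8/13; 6/13 5/26 -53/26; 0 0 1]
T6·…·T1 = [-5/13 12/13 8/13; 16/13 -43/26 -85/26; 0 0 1]

T = [-5/13 12/13 8/13; 16/13 -43/26 -85/26; 0 0 1]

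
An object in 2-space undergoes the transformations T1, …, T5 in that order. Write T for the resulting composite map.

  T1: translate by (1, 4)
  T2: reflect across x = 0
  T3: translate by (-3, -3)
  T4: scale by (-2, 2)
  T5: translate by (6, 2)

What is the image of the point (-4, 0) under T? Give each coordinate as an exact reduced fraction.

T1 translate by (1, 4): (-4, 0) → (-3, 4)
T2 reflect across x = 0: (-3, 4) → (3, 4)
T3 translate by (-3, -3): (3, 4) → (0, 1)
T4 scale by (-2, 2): (0, 1) → (0, 2)
T5 translate by (6, 2): (0, 2) → (6, 4)

T(p) = (6, 4)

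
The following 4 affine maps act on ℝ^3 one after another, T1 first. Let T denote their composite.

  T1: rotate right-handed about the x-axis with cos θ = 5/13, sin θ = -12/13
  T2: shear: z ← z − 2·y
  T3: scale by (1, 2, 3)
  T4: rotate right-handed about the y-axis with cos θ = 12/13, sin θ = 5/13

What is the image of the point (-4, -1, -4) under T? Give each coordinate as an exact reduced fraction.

T(p) = (846/169, -106/13, 3788/169)

T1 rotate right-handed about the x-axis with cos θ = 5/13, sin θ = -12/13: (-4, -1, -4) → (-4, -53/13, -8/13)
T2 shear: z ← z − 2·y: (-4, -53/13, -8/13) → (-4, -53/13, 98/13)
T3 scale by (1, 2, 3): (-4, -53/13, 98/13) → (-4, -106/13, 294/13)
T4 rotate right-handed about the y-axis with cos θ = 12/13, sin θ = 5/13: (-4, -106/13, 294/13) → (846/169, -106/13, 3788/169)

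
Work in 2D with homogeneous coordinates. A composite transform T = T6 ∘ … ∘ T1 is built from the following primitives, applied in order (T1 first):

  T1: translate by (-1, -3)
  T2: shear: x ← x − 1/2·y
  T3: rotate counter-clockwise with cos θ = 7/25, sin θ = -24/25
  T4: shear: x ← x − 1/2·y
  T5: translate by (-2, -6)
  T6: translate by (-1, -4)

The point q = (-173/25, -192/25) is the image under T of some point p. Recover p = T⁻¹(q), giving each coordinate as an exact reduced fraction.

T1 = [1 0 -1; 0 1 -3; 0 0 1]
T2·T1 = [1 -1/2 1/2; 0 1 -3; 0 0 1]
T3·…·T1 = [7/25 41/50 -137/50; -24/25 19/25 -33/25; 0 0 1]
T4·…·T1 = [19/25 11/25 -52/25; -24/25 19/25 -33/25; 0 0 1]
T5·…·T1 = [19/25 11/25 -102/25; -24/25 19/25 -183/25; 0 0 1]
T6·…·T1 = [19/25 11/25 -127/25; -24/25 19/25 -283/25; 0 0 1]
det M = 1; M⁻¹ = [19/25 -11/25 -28/25; 24/25 19/25 337/25; 0 0 1]
M⁻¹ · (-173/25, -192/25)ᵀ = (-3, 1)ᵀ

p = (-3, 1)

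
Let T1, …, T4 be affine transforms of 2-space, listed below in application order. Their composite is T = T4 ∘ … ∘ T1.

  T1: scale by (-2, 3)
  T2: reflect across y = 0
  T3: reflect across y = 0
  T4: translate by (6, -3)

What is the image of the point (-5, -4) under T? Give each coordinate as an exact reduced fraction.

T(p) = (16, -15)

T1 scale by (-2, 3): (-5, -4) → (10, -12)
T2 reflect across y = 0: (10, -12) → (10, 12)
T3 reflect across y = 0: (10, 12) → (10, -12)
T4 translate by (6, -3): (10, -12) → (16, -15)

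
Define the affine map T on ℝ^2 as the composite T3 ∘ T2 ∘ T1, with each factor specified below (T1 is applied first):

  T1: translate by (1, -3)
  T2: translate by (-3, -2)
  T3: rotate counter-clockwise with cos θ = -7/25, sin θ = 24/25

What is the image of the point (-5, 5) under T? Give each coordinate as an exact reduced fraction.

T1 translate by (1, -3): (-5, 5) → (-4, 2)
T2 translate by (-3, -2): (-4, 2) → (-7, 0)
T3 rotate counter-clockwise with cos θ = -7/25, sin θ = 24/25: (-7, 0) → (49/25, -168/25)

T(p) = (49/25, -168/25)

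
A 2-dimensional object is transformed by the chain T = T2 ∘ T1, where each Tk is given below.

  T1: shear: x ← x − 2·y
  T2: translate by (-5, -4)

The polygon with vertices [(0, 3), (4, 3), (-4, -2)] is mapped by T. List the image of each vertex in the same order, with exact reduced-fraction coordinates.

image vertices: (-11, -1), (-7, -1), (-5, -6)

T1 shear: x ← x − 2·y: (0, 3) → (-6, 3); (4, 3) → (-2, 3); (-4, -2) → (0, -2)
T2 translate by (-5, -4): (-6, 3) → (-11, -1); (-2, 3) → (-7, -1); (0, -2) → (-5, -6)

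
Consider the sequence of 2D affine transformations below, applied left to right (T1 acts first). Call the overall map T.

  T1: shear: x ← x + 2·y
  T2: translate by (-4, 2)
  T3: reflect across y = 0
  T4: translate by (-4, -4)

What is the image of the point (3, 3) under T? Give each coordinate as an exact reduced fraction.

T1 shear: x ← x + 2·y: (3, 3) → (9, 3)
T2 translate by (-4, 2): (9, 3) → (5, 5)
T3 reflect across y = 0: (5, 5) → (5, -5)
T4 translate by (-4, -4): (5, -5) → (1, -9)

T(p) = (1, -9)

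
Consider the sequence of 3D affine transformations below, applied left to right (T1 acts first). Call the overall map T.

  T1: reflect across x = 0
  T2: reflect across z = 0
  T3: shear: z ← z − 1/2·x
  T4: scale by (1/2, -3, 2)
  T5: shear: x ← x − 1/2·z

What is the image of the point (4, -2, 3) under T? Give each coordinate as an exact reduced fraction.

T1 reflect across x = 0: (4, -2, 3) → (-4, -2, 3)
T2 reflect across z = 0: (-4, -2, 3) → (-4, -2, -3)
T3 shear: z ← z − 1/2·x: (-4, -2, -3) → (-4, -2, -1)
T4 scale by (1/2, -3, 2): (-4, -2, -1) → (-2, 6, -2)
T5 shear: x ← x − 1/2·z: (-2, 6, -2) → (-1, 6, -2)

T(p) = (-1, 6, -2)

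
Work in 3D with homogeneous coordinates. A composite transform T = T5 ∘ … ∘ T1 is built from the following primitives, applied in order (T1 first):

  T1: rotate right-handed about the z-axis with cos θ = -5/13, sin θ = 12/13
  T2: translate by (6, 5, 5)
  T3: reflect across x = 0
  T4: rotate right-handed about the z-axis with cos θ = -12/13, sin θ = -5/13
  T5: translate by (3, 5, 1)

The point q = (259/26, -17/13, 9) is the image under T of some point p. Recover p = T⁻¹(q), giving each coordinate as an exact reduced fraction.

T1 = [-5/13 -12/13 0 0; 12/13 -5/13 0 0; 0 0 1 0; 0 0 0 1]
T2·T1 = [-5/13 -12/13 0 6; 12/13 -5/13 0 5; 0 0 1 5; 0 0 0 1]
T3·…·T1 = [5/13 12/13 0 -6; 12/13 -5/13 0 5; 0 0 1 5; 0 0 0 1]
T4·…·T1 = [0 -1 0 97/13; -1 0 0 -30/13; 0 0 1 5; 0 0 0 1]
T5·…·T1 = [0 -1 0 136/13; -1 0 0 35/13; 0 0 1 6; 0 0 0 1]
det M = -1; M⁻¹ = [0 -1 0 35/13; -1 0 0 136/13; 0 0 1 -6; 0 0 0 1]
M⁻¹ · (259/26, -17/13, 9)ᵀ = (4, 1/2, 3)ᵀ

p = (4, 1/2, 3)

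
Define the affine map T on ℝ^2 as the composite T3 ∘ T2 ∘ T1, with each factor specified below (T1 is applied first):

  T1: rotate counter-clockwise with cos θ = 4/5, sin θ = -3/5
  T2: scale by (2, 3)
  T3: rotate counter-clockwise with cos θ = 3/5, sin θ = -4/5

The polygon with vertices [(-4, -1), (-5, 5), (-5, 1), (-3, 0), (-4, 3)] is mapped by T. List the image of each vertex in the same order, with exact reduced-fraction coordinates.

T1 rotate counter-clockwise with cos θ = 4/5, sin θ = -3/5: (-4, -1) → (-19/5, 8/5); (-5, 5) → (-1, 7); (-5, 1) → (-17/5, 19/5); (-3, 0) → (-12/5, 9/5); (-4, 3) → (-7/5, 24/5)
T2 scale by (2, 3): (-19/5, 8/5) → (-38/5, 24/5); (-1, 7) → (-2, 21); (-17/5, 19/5) → (-34/5, 57/5); (-12/5, 9/5) → (-24/5, 27/5); (-7/5, 24/5) → (-14/5, 72/5)
T3 rotate counter-clockwise with cos θ = 3/5, sin θ = -4/5: (-38/5, 24/5) → (-18/25, 224/25); (-2, 21) → (78/5, 71/5); (-34/5, 57/5) → (126/25, 307/25); (-24/5, 27/5) → (36/25, 177/25); (-14/5, 72/5) → (246/25, 272/25)

image vertices: (-18/25, 224/25), (78/5, 71/5), (126/25, 307/25), (36/25, 177/25), (246/25, 272/25)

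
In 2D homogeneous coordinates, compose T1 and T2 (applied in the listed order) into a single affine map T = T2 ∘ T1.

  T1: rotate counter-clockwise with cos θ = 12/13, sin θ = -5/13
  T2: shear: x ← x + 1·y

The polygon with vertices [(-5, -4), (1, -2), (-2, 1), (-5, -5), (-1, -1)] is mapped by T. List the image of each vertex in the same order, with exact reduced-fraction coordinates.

image vertices: (-103/13, -23/13), (-27/13, -29/13), (3/13, 22/13), (-120/13, -35/13), (-24/13, -7/13)

T1 rotate counter-clockwise with cos θ = 12/13, sin θ = -5/13: (-5, -4) → (-80/13, -23/13); (1, -2) → (2/13, -29/13); (-2, 1) → (-19/13, 22/13); (-5, -5) → (-85/13, -35/13); (-1, -1) → (-17/13, -7/13)
T2 shear: x ← x + 1·y: (-80/13, -23/13) → (-103/13, -23/13); (2/13, -29/13) → (-27/13, -29/13); (-19/13, 22/13) → (3/13, 22/13); (-85/13, -35/13) → (-120/13, -35/13); (-17/13, -7/13) → (-24/13, -7/13)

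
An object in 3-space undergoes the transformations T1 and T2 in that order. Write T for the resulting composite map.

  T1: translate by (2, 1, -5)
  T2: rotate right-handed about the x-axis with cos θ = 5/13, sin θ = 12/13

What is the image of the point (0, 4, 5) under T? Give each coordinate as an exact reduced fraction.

T1 translate by (2, 1, -5): (0, 4, 5) → (2, 5, 0)
T2 rotate right-handed about the x-axis with cos θ = 5/13, sin θ = 12/13: (2, 5, 0) → (2, 25/13, 60/13)

T(p) = (2, 25/13, 60/13)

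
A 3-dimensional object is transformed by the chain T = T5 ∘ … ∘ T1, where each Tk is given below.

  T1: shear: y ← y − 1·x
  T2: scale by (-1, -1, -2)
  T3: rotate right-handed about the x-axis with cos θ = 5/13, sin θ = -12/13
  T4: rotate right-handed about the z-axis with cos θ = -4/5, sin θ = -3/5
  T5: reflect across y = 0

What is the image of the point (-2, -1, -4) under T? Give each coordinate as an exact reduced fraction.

T(p) = (13/5, 34/5, 4)

T1 shear: y ← y − 1·x: (-2, -1, -4) → (-2, 1, -4)
T2 scale by (-1, -1, -2): (-2, 1, -4) → (2, -1, 8)
T3 rotate right-handed about the x-axis with cos θ = 5/13, sin θ = -12/13: (2, -1, 8) → (2, 7, 4)
T4 rotate right-handed about the z-axis with cos θ = -4/5, sin θ = -3/5: (2, 7, 4) → (13/5, -34/5, 4)
T5 reflect across y = 0: (13/5, -34/5, 4) → (13/5, 34/5, 4)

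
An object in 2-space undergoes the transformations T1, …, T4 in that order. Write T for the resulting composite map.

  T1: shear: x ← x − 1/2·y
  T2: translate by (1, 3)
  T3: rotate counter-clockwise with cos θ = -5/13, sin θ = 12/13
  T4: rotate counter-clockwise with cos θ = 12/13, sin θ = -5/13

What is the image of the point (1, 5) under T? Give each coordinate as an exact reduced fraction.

T1 shear: x ← x − 1/2·y: (1, 5) → (-3/2, 5)
T2 translate by (1, 3): (-3/2, 5) → (-1/2, 8)
T3 rotate counter-clockwise with cos θ = -5/13, sin θ = 12/13: (-1/2, 8) → (-187/26, -46/13)
T4 rotate counter-clockwise with cos θ = 12/13, sin θ = -5/13: (-187/26, -46/13) → (-8, -1/2)

T(p) = (-8, -1/2)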